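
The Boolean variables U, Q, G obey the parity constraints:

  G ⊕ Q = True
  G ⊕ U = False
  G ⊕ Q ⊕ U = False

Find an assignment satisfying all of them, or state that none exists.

U: True, Q: False, G: True

G ⊕ Q = T ⊕ F = True ✓
G ⊕ U = T ⊕ T = False ✓
G ⊕ Q ⊕ U = T ⊕ F ⊕ T = False ✓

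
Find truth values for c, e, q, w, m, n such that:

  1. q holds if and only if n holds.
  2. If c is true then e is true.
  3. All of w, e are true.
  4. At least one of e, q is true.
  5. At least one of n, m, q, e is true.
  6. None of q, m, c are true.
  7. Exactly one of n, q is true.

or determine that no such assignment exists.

Case q = True:
  Constraint (6) is violated (q=T) — contradiction.
Case q = False:
  (1) with q=F forces n = False.
  Constraint (7) is violated (n=F, q=F) — contradiction.
Both cases fail — unsatisfiable.

UNSATISFIABLE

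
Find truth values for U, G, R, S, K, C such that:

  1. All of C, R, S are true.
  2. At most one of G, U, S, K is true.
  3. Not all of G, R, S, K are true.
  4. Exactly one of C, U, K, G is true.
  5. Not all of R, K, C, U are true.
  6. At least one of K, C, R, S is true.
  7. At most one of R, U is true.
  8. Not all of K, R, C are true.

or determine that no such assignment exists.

U = False, G = False, R = True, S = True, K = False, C = True

  (1) {C, R, S}: all 3 true ✓
  (2) {G, U, S, K}: 1 true — at most one ✓
  (3) {G, R, S, K}: 2/4 true — not all ✓
  (4) {C, U, K, G}: 1 true — exactly one ✓
  (5) {R, K, C, U}: 2/4 true — not all ✓
  (6) {K, C, R, S}: 3 true — at least one ✓
  (7) {R, U}: 1 true — at most one ✓
  (8) {K, R, C}: 2/3 true — not all ✓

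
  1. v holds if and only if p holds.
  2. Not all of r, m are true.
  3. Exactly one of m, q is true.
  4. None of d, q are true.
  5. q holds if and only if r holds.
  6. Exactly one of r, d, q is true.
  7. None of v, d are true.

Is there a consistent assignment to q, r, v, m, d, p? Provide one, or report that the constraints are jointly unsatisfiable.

UNSATISFIABLE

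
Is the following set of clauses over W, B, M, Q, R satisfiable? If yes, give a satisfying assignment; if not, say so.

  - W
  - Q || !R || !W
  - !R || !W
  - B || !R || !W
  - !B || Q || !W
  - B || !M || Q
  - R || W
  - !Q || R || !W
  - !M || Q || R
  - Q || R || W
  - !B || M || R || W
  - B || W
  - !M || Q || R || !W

Unit clause (W) forces W = True.
In (!R || !W) only !R is left, so R = False.
In (!Q || R || !W) only !Q is left, so Q = False.
In (!M || Q || R) only !M is left, so M = False.
In (!B || Q || !W) only !B is left, so B = False.
All clauses satisfied.

W = True, B = False, M = False, Q = False, R = False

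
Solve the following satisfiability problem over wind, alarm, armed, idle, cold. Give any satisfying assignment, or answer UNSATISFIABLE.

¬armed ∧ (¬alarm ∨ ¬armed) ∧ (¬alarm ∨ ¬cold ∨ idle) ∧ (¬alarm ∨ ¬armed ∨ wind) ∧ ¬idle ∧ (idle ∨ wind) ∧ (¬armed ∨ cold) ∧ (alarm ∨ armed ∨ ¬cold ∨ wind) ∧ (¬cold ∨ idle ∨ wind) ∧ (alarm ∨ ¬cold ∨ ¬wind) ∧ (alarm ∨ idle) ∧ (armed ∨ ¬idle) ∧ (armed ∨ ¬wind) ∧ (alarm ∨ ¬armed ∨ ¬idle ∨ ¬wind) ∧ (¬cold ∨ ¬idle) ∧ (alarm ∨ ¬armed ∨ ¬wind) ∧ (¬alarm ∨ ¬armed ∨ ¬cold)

Unsatisfiable — no assignment works.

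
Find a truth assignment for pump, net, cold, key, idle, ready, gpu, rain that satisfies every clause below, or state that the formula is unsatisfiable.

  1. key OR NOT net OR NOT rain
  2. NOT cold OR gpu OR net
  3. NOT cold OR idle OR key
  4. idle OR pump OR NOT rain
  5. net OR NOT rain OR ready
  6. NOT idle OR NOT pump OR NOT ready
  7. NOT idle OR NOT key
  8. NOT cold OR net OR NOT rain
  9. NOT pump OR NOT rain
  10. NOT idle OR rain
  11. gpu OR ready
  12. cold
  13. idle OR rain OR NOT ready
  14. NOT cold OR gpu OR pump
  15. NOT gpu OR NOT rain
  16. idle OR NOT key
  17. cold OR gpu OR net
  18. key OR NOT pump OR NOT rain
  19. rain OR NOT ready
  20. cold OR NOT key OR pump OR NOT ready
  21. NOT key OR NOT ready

Unsatisfiable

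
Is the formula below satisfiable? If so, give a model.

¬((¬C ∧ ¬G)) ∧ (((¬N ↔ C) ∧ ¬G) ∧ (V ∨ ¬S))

V = False, C = True, S = False, N = False, G = False

  ¬((¬C ∧ ¬G)) = True
    ¬C ∧ ¬G = False
      ¬C = False
      ¬G = True
  ((¬N ↔ C) ∧ ¬G) ∧ (V ∨ ¬S) = True
    (¬N ↔ C) ∧ ¬G = True
      ¬N ↔ C = True
        ¬N = True
      ¬G = True
    V ∨ ¬S = True
      ¬S = True
Both conjuncts True, so the formula holds.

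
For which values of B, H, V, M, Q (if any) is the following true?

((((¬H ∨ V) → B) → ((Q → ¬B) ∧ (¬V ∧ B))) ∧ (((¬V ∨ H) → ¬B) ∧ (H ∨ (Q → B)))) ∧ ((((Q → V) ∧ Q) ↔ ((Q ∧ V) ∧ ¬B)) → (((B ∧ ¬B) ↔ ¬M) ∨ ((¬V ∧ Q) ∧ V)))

B = False, H = True, V = True, M = True, Q = True

  (((¬H ∨ V) → B) → ((Q → ¬B) ∧ (¬V ∧ B))) ∧ (((¬V ∨ H) → ¬B) ∧ (H ∨ (Q → B))) = True
    ((¬H ∨ V) → B) → ((Q → ¬B) ∧ (¬V ∧ B)) = True
      (¬H ∨ V) → B = False
        ¬H ∨ V = True
          ¬H = False
      (Q → ¬B) ∧ (¬V ∧ B) = False
        Q → ¬B = True
          ¬B = True
        ¬V ∧ B = False
          ¬V = False
    ((¬V ∨ H) → ¬B) ∧ (H ∨ (Q → B)) = True
      (¬V ∨ H) → ¬B = True
        ¬V ∨ H = True
          ¬V = False
        ¬B = True
      H ∨ (Q → B) = True
        Q → B = False
  (((Q → V) ∧ Q) ↔ ((Q ∧ V) ∧ ¬B)) → (((B ∧ ¬B) ↔ ¬M) ∨ ((¬V ∧ Q) ∧ V)) = True
    ((Q → V) ∧ Q) ↔ ((Q ∧ V) ∧ ¬B) = True
      (Q → V) ∧ Q = True
        Q → V = True
      (Q ∧ V) ∧ ¬B = True
        Q ∧ V = True
        ¬B = True
    ((B ∧ ¬B) ↔ ¬M) ∨ ((¬V ∧ Q) ∧ V) = True
      (B ∧ ¬B) ↔ ¬M = True
        B ∧ ¬B = False
          ¬B = True
        ¬M = False
      (¬V ∧ Q) ∧ V = False
        ¬V ∧ Q = False
          ¬V = False
Both conjuncts True, so the formula holds.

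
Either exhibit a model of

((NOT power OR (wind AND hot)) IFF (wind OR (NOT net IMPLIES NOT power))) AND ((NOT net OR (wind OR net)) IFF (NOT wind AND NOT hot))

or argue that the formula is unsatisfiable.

hot: False; wind: False; net: False; power: False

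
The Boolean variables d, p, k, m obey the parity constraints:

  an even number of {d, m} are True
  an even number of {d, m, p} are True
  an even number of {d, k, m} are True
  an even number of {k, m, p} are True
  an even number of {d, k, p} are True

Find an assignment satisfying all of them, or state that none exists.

d=F, p=F, k=F, m=F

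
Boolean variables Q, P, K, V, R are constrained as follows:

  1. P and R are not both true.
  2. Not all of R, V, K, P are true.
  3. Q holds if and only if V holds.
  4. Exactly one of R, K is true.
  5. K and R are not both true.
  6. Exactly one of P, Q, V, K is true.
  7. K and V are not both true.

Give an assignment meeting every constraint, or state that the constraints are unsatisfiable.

Q = False, P = False, K = True, V = False, R = False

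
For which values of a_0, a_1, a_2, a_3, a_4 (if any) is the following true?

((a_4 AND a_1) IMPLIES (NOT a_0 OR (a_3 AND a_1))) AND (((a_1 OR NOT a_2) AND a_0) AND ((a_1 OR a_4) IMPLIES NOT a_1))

a_0 = True, a_1 = False, a_2 = False, a_3 = True, a_4 = False

  (a_4 AND a_1) IMPLIES (NOT a_0 OR (a_3 AND a_1)) = True
    a_4 AND a_1 = False
    NOT a_0 OR (a_3 AND a_1) = False
      NOT a_0 = False
      a_3 AND a_1 = False
  ((a_1 OR NOT a_2) AND a_0) AND ((a_1 OR a_4) IMPLIES NOT a_1) = True
    (a_1 OR NOT a_2) AND a_0 = True
      a_1 OR NOT a_2 = True
        NOT a_2 = True
    (a_1 OR a_4) IMPLIES NOT a_1 = True
      a_1 OR a_4 = False
      NOT a_1 = True
Both conjuncts True, so the formula holds.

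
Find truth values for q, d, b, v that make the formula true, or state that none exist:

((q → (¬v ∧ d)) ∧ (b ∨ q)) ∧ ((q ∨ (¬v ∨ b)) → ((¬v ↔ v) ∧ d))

No satisfying assignment exists.

Case v = True: the formula simplifies to (¬q ∧ (b ∨ q)) ∧ ¬((q ∨ b)).
  q = True: the conjunct ¬q is False.
  q = False: simplifies to b ∧ ¬b.
    b = True: the conjunct ¬b is False.
    b = False: the conjunct b is False.
Case v = False: the conjunct (q ∨ (¬v ∨ b)) → ((¬v ↔ v) ∧ d) becomes (q ∨ True) → (False ∧ d) = False.
Both cases fail — unsatisfiable.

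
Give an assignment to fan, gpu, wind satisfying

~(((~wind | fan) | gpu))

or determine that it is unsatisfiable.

fan=F, gpu=F, wind=T

  ~(((~wind | fan) | gpu)) = True
    (~wind | fan) | gpu = False
      ~wind | fan = False
        ~wind = False
The formula evaluates to True.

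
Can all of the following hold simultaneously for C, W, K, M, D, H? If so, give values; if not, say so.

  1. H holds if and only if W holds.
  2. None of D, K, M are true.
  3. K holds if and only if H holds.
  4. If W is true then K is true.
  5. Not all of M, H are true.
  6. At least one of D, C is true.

C = True, W = False, K = False, M = False, D = False, H = False

  (1) H=F, W=F — same ✓
  (2) {D, K, M}: 0 true — none ✓
  (3) K=F, H=F — same ✓
  (4) W=F ⇒ K: vacuous ✓
  (5) {M, H}: 0/2 true — not all ✓
  (6) {D, C}: 1 true — at least one ✓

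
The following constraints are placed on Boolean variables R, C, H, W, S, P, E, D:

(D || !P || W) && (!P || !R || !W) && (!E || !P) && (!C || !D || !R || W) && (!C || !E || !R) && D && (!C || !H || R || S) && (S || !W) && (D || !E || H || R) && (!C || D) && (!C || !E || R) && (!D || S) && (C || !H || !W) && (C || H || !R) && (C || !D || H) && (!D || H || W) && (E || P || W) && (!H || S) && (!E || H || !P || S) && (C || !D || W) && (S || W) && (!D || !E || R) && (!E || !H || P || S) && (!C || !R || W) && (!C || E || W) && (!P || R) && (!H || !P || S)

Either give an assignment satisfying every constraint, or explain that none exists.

Unit clause (D) forces D = True.
In (!D || S) only S is left, so S = True.
Set R = False.
  then (!D || !E || R) forces E = False.
  then (!P || R) forces P = False.
  then (E || P || W) forces W = True.
Try C = False:
  (C || !H || !W) forces H = False.
  clause (C || !D || H) is falsified — backtrack.
So C = True.
Set H = True.
All clauses satisfied.

R=F, C=T, H=T, W=T, S=T, P=F, E=F, D=T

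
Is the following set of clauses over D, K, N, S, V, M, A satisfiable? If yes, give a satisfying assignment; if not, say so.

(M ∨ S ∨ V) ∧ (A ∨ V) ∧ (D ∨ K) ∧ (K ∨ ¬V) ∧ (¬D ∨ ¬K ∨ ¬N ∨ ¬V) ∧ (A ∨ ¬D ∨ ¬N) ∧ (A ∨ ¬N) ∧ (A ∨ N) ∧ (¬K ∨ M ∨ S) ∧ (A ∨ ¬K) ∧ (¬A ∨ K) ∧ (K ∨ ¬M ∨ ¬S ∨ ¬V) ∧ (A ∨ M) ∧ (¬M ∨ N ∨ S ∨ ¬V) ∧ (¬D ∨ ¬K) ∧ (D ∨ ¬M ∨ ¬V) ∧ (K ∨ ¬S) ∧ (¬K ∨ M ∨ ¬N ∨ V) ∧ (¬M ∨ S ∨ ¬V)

Try D = True:
  (¬D ∨ ¬K) forces K = False.
  (K ∨ ¬V) forces V = False.
  (A ∨ V) forces A = True.
  clause (¬A ∨ K) is falsified — backtrack.
So D = False.
  then (D ∨ K) forces K = True.
  then (A ∨ ¬K) forces A = True.
Set N = False.
Set S = True.
Set V = False.
Set M = True.
All clauses satisfied.

D=F; K=T; N=F; S=T; V=F; M=T; A=T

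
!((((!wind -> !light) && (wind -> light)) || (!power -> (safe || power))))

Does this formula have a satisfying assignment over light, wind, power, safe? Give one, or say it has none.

light: False, wind: True, power: False, safe: False

  !((((!wind -> !light) && (wind -> light)) || (!power -> (safe || power)))) = True
    ((!wind -> !light) && (wind -> light)) || (!power -> (safe || power)) = False
      (!wind -> !light) && (wind -> light) = False
        !wind -> !light = True
          !wind = False
          !light = True
        wind -> light = False
      !power -> (safe || power) = False
        !power = True
        safe || power = False
The formula evaluates to True.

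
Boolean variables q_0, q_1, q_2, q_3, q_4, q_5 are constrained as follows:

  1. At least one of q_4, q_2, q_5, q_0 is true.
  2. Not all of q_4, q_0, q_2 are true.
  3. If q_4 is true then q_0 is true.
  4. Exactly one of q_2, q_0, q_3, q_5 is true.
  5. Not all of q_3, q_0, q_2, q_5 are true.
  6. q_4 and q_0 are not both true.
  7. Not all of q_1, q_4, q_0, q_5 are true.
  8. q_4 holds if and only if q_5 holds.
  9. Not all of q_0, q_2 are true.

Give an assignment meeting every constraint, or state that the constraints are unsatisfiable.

q_0: False, q_1: True, q_2: True, q_3: False, q_4: False, q_5: False

  (1) {q_4, q_2, q_5, q_0}: 1 true — at least one ✓
  (2) {q_4, q_0, q_2}: 1/3 true — not all ✓
  (3) q_4=F ⇒ q_0: vacuous ✓
  (4) {q_2, q_0, q_3, q_5}: 1 true — exactly one ✓
  (5) {q_3, q_0, q_2, q_5}: 1/4 true — not all ✓
  (6) q_4=F, q_0=F — not both ✓
  (7) {q_1, q_4, q_0, q_5}: 1/4 true — not all ✓
  (8) q_4=F, q_5=F — same ✓
  (9) {q_0, q_2}: 1/2 true — not all ✓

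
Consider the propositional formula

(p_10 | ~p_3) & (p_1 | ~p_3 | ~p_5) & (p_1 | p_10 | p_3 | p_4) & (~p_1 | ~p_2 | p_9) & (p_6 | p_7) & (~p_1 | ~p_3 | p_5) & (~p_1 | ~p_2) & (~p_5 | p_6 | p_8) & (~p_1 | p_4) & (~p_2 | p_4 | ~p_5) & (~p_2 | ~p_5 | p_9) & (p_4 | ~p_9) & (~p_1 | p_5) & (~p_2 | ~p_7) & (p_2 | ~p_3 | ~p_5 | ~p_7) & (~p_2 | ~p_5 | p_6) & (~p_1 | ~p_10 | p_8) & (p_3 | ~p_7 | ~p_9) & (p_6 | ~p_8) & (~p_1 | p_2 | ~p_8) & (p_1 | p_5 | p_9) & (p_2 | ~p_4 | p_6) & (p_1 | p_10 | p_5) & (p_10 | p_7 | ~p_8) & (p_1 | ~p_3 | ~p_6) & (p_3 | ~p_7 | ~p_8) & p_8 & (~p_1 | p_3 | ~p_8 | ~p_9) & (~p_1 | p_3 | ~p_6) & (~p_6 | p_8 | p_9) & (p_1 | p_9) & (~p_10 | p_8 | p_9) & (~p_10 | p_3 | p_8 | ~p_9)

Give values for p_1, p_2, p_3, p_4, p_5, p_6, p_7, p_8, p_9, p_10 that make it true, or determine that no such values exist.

p_1 = False, p_2 = False, p_3 = False, p_4 = True, p_5 = False, p_6 = True, p_7 = False, p_8 = True, p_9 = True, p_10 = True

Unit clause (p_8) forces p_8 = True.
In (p_6 | ~p_8) only p_6 is left, so p_6 = True.
Set p_1 = False.
  then (p_1 | ~p_3 | ~p_6) forces p_3 = False.
  then (p_3 | ~p_7 | ~p_8) forces p_7 = False.
  then (p_1 | p_9) forces p_9 = True.
  then (p_4 | ~p_9) forces p_4 = True.
  then (p_10 | p_7 | ~p_8) forces p_10 = True.
Set p_2 = False.
Set p_5 = False.
All clauses satisfied.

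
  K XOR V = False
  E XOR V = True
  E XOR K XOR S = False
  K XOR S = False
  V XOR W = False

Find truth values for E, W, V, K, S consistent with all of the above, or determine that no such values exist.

E = False; W = True; V = True; K = True; S = True

K XOR V = T XOR T = False ✓
E XOR V = F XOR T = True ✓
E XOR K XOR S = F XOR T XOR T = False ✓
K XOR S = T XOR T = False ✓
V XOR W = T XOR T = False ✓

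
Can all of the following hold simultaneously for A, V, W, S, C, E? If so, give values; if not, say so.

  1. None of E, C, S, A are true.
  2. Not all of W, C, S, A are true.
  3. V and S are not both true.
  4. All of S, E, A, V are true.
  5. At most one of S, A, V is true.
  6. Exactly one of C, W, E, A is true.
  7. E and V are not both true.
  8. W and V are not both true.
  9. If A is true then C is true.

UNSATISFIABLE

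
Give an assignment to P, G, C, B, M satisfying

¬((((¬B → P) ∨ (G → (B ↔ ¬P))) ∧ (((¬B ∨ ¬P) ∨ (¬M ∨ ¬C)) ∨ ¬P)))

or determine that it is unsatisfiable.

P = True, G = True, C = True, B = True, M = True

  ¬((((¬B → P) ∨ (G → (B ↔ ¬P))) ∧ (((¬B ∨ ¬P) ∨ (¬M ∨ ¬C)) ∨ ¬P))) = True
    ((¬B → P) ∨ (G → (B ↔ ¬P))) ∧ (((¬B ∨ ¬P) ∨ (¬M ∨ ¬C)) ∨ ¬P) = False
      (¬B → P) ∨ (G → (B ↔ ¬P)) = True
        ¬B → P = True
          ¬B = False
        G → (B ↔ ¬P) = False
          B ↔ ¬P = False
            ¬P = False
      ((¬B ∨ ¬P) ∨ (¬M ∨ ¬C)) ∨ ¬P = False
        (¬B ∨ ¬P) ∨ (¬M ∨ ¬C) = False
          ¬B ∨ ¬P = False
            ¬B = False
            ¬P = False
          ¬M ∨ ¬C = False
            ¬M = False
            ¬C = False
        ¬P = False
The formula evaluates to True.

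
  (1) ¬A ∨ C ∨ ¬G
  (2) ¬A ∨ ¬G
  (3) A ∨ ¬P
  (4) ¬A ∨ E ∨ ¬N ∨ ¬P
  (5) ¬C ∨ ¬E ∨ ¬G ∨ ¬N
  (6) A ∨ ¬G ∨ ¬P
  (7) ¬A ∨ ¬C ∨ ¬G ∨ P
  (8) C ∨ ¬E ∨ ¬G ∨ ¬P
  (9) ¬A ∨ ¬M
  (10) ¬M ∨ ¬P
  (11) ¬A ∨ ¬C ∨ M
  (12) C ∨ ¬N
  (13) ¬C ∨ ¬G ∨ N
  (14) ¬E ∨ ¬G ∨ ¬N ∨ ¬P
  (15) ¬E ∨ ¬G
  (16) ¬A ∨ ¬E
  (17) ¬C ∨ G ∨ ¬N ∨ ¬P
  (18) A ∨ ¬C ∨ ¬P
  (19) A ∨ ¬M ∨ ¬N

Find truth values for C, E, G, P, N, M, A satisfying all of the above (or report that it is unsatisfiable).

C=F, E=F, G=T, P=F, N=F, M=F, A=F

Set C = False.
  then (C ∨ ¬N) forces N = False.
Set E = False.
Set G = True.
  then (¬A ∨ C ∨ ¬G) forces A = False.
  then (A ∨ ¬P) forces P = False.
Set M = False.
All clauses satisfied.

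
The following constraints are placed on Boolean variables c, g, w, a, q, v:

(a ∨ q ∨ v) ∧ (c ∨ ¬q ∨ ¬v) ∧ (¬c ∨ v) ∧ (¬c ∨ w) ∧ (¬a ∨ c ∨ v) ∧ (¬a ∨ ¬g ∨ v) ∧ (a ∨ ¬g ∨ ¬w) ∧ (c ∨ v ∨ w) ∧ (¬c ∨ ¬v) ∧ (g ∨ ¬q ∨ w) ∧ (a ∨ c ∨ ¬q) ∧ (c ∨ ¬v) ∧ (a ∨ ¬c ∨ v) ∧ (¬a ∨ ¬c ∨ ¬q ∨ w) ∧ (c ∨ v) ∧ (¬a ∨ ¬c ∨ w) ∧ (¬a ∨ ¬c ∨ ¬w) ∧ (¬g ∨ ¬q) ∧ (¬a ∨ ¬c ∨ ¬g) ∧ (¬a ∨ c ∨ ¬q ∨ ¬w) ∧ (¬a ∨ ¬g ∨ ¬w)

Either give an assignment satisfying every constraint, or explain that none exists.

Case c = True:
  (¬c ∨ v) forces v = True.
  Clause (¬c ∨ ¬v) is falsified — contradiction.
Case c = False:
  (c ∨ ¬v) forces v = False.
  Clause (c ∨ v) is falsified — contradiction.
Both cases fail, so the formula is unsatisfiable.

Unsatisfiable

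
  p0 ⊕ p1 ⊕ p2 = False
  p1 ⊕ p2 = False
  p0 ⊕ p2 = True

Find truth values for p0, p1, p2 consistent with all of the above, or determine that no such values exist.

p0=F; p1=T; p2=T

p0 ⊕ p1 ⊕ p2 = F ⊕ T ⊕ T = False ✓
p1 ⊕ p2 = T ⊕ T = False ✓
p0 ⊕ p2 = F ⊕ T = True ✓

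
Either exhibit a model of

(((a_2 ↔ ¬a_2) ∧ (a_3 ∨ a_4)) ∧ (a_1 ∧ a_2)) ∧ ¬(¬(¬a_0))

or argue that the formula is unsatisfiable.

The conjunct a_2 ↔ ¬a_2 is unsatisfiable on its own:
  a_2=F: evaluates to False.
  a_2=T: evaluates to False.
So the whole conjunction is unsatisfiable.

No satisfying assignment exists.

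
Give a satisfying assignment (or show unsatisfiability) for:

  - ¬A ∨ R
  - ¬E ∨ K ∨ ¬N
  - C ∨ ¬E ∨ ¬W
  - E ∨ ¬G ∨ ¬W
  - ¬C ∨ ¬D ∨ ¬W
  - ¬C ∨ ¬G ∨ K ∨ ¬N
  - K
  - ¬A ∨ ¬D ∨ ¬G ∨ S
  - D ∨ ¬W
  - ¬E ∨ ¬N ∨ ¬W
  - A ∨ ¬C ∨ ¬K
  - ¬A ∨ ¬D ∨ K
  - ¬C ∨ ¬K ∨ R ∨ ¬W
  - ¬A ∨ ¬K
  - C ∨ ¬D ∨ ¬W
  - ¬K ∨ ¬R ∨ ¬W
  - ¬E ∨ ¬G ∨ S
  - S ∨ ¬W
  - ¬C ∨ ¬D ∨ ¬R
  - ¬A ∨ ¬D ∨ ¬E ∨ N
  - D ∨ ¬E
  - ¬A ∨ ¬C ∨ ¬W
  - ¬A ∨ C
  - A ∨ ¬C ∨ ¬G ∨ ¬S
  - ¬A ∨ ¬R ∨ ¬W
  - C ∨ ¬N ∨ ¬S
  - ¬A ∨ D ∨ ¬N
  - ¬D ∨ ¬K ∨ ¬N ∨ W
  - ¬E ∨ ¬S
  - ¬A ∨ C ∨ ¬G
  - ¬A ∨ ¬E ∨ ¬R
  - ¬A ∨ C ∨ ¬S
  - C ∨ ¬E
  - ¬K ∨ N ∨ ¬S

G = False, S = False, N = False, K = True, W = False, A = False, D = False, C = False, E = False, R = True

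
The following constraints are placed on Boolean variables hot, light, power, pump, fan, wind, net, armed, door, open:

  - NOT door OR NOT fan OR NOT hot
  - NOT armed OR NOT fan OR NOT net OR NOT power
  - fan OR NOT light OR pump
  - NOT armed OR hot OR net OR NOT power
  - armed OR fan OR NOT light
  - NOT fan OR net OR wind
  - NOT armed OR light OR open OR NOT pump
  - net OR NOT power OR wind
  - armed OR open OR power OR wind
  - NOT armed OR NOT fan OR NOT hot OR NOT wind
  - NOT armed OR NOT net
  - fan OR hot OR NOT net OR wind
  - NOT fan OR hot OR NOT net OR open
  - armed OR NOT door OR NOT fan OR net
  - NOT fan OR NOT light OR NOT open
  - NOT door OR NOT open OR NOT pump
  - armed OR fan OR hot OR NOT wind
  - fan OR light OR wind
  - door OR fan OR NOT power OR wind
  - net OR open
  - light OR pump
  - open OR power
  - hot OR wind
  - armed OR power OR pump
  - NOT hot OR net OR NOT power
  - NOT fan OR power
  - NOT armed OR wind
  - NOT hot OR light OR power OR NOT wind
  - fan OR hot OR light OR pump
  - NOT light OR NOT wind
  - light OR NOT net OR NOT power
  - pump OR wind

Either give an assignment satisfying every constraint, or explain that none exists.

hot=T, light=T, power=T, pump=T, fan=T, wind=F, net=T, armed=F, door=F, open=F

Set hot = True.
Set light = True.
  then (NOT light OR NOT wind) forces wind = False.
  then (pump OR wind) forces pump = True.
  then (NOT armed OR wind) forces armed = False.
  then (armed OR fan OR NOT light) forces fan = True.
  then (NOT fan OR net OR wind) forces net = True.
  then (NOT fan OR NOT light OR NOT open) forces open = False.
  then (open OR power) forces power = True.
  then (NOT door OR NOT fan OR NOT hot) forces door = False.
All clauses satisfied.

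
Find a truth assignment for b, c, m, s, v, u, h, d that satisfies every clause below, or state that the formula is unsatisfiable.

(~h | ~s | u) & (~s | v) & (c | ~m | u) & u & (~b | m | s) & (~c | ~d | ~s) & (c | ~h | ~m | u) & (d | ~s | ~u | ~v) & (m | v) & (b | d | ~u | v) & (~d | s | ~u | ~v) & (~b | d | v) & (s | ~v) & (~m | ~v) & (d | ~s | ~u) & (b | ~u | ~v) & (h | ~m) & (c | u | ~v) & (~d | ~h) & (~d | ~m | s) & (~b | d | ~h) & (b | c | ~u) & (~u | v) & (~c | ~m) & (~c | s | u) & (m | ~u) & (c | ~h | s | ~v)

Case m = True:
  (u) forces u = True.
  (~m | ~v) forces v = False.
  Clause (~u | v) is falsified — contradiction.
Case m = False:
  (u) forces u = True.
  Clause (m | ~u) is falsified — contradiction.
Both cases fail, so the formula is unsatisfiable.

The formula is unsatisfiable.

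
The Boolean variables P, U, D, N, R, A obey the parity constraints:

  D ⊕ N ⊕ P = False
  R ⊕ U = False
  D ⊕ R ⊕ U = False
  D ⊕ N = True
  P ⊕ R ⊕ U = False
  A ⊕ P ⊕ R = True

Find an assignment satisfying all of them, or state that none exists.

Adding constraints 1, 2, 4, 5 mod 2: every variable appears an even number of times on the left, so the left side is 0.
But the right sides sum to 1 (mod 2). 0 ≠ 1 — the system is inconsistent.

Unsatisfiable — no assignment works.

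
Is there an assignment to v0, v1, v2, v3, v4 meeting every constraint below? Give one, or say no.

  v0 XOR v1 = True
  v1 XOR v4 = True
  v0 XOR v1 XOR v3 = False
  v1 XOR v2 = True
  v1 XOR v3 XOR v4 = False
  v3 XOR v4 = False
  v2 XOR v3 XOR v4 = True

v0=T; v1=F; v2=T; v3=T; v4=T

v0 XOR v1 = T XOR F = True ✓
v1 XOR v4 = F XOR T = True ✓
v0 XOR v1 XOR v3 = T XOR F XOR T = False ✓
v1 XOR v2 = F XOR T = True ✓
v1 XOR v3 XOR v4 = F XOR T XOR T = False ✓
v3 XOR v4 = T XOR T = False ✓
v2 XOR v3 XOR v4 = T XOR T XOR T = True ✓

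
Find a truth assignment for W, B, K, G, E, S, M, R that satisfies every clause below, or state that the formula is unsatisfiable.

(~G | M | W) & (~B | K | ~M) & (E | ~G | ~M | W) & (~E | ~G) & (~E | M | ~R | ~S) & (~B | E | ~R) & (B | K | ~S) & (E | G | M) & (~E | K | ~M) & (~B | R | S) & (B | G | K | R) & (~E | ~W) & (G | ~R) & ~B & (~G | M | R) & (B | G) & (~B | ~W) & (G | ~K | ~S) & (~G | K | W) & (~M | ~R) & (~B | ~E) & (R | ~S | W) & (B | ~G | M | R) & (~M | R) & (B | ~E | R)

Unit clause (~B) forces B = False.
In (B | G) only G is left, so G = True.
In (~E | ~G) only ~E is left, so E = False.
Try W = False:
  (~G | M | W) forces M = True.
  clause (E | ~G | ~M | W) is falsified — backtrack.
So W = True.
Set K = True.
Set S = True.
Try M = True:
  (~M | ~R) forces R = False.
  clause (~M | R) is falsified — backtrack.
So M = False.
  then (~G | M | R) forces R = True.
All clauses satisfied.

W = True, B = False, K = True, G = True, E = False, S = True, M = False, R = True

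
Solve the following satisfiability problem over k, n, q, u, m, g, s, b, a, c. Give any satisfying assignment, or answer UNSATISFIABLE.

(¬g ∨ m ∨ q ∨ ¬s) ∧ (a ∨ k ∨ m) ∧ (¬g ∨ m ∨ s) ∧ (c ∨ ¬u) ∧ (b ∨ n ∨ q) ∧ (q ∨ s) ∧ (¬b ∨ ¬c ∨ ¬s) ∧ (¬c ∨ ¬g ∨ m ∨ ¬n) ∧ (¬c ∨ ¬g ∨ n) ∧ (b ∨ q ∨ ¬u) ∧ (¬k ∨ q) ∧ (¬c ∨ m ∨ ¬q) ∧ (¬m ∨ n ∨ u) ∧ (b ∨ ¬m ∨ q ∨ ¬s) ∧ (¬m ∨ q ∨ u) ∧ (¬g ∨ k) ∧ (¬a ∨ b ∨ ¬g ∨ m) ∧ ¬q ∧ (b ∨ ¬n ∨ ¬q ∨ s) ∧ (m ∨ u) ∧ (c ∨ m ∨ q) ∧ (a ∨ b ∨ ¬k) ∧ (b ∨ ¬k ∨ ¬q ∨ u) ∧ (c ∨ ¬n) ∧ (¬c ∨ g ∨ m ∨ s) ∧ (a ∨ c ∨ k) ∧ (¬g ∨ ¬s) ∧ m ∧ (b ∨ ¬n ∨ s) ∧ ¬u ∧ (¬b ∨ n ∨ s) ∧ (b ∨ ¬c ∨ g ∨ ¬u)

Case u = True:
  Clause (¬u) is falsified — contradiction.
Case u = False:
  (¬q) forces q = False.
  (q ∨ s) forces s = True.
  (¬k ∨ q) forces k = False.
  (¬m ∨ q ∨ u) forces m = False.
  Clause (m ∨ u) is falsified — contradiction.
Both cases fail, so the formula is unsatisfiable.

Unsatisfiable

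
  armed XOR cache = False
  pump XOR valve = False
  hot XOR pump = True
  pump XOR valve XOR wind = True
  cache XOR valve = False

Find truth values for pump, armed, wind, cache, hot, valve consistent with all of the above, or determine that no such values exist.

pump = False; armed = False; wind = True; cache = False; hot = True; valve = False

armed XOR cache = F XOR F = False ✓
pump XOR valve = F XOR F = False ✓
hot XOR pump = T XOR F = True ✓
pump XOR valve XOR wind = F XOR F XOR T = True ✓
cache XOR valve = F XOR F = False ✓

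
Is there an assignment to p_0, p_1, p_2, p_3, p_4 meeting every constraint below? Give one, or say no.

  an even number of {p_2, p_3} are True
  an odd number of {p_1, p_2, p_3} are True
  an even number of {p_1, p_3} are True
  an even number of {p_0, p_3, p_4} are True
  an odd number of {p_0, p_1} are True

p_0 = False; p_1 = True; p_2 = True; p_3 = True; p_4 = True

{p_2, p_3}: 2 true → even ✓
{p_1, p_2, p_3}: 3 true → odd ✓
{p_1, p_3}: 2 true → even ✓
{p_0, p_3, p_4}: 2 true → even ✓
{p_0, p_1}: 1 true → odd ✓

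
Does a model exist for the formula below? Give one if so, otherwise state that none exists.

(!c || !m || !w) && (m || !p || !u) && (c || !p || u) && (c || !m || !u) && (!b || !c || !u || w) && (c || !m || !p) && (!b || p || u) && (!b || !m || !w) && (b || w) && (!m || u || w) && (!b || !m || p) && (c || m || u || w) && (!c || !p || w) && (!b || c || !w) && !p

Unit clause (!p) forces p = False.
Set b = False.
  then (b || w) forces w = True.
Set u = True.
Set c = True.
  then (!c || !m || !w) forces m = False.
All clauses satisfied.

b: False, u: True, p: False, c: True, w: True, m: False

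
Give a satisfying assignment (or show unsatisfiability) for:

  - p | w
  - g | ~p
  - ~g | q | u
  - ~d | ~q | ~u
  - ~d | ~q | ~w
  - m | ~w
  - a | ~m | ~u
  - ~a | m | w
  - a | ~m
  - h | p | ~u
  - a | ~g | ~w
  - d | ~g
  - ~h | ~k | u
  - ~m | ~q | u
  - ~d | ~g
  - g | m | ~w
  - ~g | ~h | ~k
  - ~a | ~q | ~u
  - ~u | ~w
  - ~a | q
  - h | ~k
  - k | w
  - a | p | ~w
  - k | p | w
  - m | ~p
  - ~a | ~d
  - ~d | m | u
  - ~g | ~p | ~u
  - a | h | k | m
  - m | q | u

Case m = True:
  (a | ~m) forces a = True.
  (~a | q) forces q = True.
  (~m | ~q | u) forces u = True.
  Clause (~a | ~q | ~u) is falsified — contradiction.
Case m = False:
  (m | ~w) forces w = False.
  (p | w) forces p = True.
  Clause (m | ~p) is falsified — contradiction.
Both cases fail, so the formula is unsatisfiable.

Unsatisfiable — no assignment works.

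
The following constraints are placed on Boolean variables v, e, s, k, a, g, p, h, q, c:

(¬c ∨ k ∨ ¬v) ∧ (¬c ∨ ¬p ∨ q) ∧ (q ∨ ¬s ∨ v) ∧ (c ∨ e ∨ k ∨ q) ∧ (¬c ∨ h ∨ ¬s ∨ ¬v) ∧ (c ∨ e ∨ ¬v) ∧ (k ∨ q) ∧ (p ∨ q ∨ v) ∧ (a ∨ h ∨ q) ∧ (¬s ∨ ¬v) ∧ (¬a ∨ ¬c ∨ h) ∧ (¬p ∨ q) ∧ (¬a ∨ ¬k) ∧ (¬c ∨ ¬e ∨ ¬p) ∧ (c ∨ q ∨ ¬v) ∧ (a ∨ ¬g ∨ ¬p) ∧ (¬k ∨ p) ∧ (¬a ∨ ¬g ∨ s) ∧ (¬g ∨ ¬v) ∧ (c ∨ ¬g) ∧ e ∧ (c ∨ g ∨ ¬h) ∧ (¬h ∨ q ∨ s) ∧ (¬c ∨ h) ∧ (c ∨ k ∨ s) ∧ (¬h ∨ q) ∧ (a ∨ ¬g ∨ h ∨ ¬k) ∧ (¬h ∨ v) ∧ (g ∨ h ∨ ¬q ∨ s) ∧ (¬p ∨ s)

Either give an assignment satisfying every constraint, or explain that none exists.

v = False, e = True, s = True, k = False, a = True, g = False, p = False, h = False, q = True, c = False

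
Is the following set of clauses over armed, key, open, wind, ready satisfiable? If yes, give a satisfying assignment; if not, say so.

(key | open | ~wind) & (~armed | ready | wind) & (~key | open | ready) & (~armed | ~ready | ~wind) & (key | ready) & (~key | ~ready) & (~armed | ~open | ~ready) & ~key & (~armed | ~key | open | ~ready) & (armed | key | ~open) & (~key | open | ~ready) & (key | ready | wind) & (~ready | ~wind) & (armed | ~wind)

armed = True; key = False; open = False; wind = False; ready = True

Unit clause (~key) forces key = False.
In (key | ready) only ready is left, so ready = True.
In (~ready | ~wind) only ~wind is left, so wind = False.
Set armed = True.
  then (~armed | ~open | ~ready) forces open = False.
All clauses satisfied.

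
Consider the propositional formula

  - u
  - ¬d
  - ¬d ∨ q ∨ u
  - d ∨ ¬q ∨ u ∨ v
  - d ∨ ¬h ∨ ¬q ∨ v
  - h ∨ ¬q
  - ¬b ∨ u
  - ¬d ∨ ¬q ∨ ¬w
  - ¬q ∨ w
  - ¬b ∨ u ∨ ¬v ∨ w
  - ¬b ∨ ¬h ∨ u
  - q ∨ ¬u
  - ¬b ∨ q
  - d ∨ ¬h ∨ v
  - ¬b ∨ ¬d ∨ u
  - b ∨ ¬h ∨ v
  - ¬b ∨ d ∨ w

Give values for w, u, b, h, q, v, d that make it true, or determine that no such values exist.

Unit clause (u) forces u = True.
Unit clause (¬d) forces d = False.
In (q ∨ ¬u) only q is left, so q = True.
In (h ∨ ¬q) only h is left, so h = True.
In (¬q ∨ w) only w is left, so w = True.
In (d ∨ ¬h ∨ v) only v is left, so v = True.
Set b = True.
All clauses satisfied.

w = True, u = True, b = True, h = True, q = True, v = True, d = False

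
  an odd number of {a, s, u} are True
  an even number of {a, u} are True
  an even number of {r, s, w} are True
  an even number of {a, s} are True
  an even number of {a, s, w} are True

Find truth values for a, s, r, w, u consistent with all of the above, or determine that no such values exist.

a=T, s=T, r=T, w=F, u=T

{a, s, u}: 3 true → odd ✓
{a, u}: 2 true → even ✓
{r, s, w}: 2 true → even ✓
{a, s}: 2 true → even ✓
{a, s, w}: 2 true → even ✓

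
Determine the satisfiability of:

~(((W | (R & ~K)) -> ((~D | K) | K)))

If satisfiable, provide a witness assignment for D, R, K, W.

D=T, R=F, K=F, W=T

  ~(((W | (R & ~K)) -> ((~D | K) | K))) = True
    (W | (R & ~K)) -> ((~D | K) | K) = False
      W | (R & ~K) = True
        R & ~K = False
          ~K = True
      (~D | K) | K = False
        ~D | K = False
          ~D = False
The formula evaluates to True.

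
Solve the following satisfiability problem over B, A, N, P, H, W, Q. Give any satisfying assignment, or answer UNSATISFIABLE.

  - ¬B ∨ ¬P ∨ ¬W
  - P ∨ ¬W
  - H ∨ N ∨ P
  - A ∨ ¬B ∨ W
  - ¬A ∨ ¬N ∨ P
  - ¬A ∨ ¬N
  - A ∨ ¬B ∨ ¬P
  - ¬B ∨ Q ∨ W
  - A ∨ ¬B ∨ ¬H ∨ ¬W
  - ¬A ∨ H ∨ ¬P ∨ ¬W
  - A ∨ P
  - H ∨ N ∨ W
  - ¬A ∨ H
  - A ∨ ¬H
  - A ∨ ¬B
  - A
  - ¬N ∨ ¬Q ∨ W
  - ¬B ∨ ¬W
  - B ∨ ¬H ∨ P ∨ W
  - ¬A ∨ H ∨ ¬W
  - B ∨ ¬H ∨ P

Unit clause (A) forces A = True.
In (¬A ∨ ¬N) only ¬N is left, so N = False.
In (¬A ∨ H) only H is left, so H = True.
Set B = False.
  then (B ∨ ¬H ∨ P) forces P = True.
Set W = True.
Set Q = True.
All clauses satisfied.

B = False, A = True, N = False, P = True, H = True, W = True, Q = True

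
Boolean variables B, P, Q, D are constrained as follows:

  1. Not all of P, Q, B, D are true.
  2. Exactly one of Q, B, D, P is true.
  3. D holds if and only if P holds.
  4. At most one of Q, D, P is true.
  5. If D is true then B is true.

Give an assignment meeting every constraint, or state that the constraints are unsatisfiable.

B: True, P: False, Q: False, D: False

  (1) {P, Q, B, D}: 1/4 true — not all ✓
  (2) {Q, B, D, P}: 1 true — exactly one ✓
  (3) D=F, P=F — same ✓
  (4) {Q, D, P}: 0 true — at most one ✓
  (5) D=F ⇒ B: vacuous ✓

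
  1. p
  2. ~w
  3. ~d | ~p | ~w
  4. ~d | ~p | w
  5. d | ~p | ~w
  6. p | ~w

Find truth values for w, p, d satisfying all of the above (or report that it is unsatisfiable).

w = False, p = True, d = False

Unit clause (p) forces p = True.
Unit clause (~w) forces w = False.
In (~d | ~p | w) only ~d is left, so d = False.
Check each clause:
  (p): p holds.
  (~w): ~w holds.
  (~d | ~p | ~w): ~d holds.
  (~d | ~p | w): ~d holds.
  (d | ~p | ~w): ~w holds.
  (p | ~w): p holds.
All clauses satisfied.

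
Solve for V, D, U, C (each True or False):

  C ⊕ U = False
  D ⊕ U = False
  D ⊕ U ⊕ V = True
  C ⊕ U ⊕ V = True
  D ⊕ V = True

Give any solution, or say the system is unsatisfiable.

V = True; D = False; U = False; C = False

C ⊕ U = F ⊕ F = False ✓
D ⊕ U = F ⊕ F = False ✓
D ⊕ U ⊕ V = F ⊕ F ⊕ T = True ✓
C ⊕ U ⊕ V = F ⊕ F ⊕ T = True ✓
D ⊕ V = F ⊕ T = True ✓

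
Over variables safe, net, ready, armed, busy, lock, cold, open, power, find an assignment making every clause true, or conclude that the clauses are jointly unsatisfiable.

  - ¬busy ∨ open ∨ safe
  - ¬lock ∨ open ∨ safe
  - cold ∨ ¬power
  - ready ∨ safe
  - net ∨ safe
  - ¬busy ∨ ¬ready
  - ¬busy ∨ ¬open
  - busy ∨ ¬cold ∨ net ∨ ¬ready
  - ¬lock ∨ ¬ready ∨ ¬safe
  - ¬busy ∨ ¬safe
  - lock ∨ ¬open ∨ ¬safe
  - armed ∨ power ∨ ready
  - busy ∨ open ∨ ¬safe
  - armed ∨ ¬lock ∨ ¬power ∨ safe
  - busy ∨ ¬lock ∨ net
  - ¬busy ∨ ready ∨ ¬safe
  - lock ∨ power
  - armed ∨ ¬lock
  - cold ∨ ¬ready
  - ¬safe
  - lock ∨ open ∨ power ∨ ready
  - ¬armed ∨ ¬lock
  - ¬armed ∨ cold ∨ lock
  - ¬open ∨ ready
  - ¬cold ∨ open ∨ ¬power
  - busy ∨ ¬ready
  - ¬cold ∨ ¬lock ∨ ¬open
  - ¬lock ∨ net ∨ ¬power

Unsatisfiable — no assignment works.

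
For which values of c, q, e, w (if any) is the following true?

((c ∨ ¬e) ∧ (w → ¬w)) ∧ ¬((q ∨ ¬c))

c=T, q=F, e=T, w=F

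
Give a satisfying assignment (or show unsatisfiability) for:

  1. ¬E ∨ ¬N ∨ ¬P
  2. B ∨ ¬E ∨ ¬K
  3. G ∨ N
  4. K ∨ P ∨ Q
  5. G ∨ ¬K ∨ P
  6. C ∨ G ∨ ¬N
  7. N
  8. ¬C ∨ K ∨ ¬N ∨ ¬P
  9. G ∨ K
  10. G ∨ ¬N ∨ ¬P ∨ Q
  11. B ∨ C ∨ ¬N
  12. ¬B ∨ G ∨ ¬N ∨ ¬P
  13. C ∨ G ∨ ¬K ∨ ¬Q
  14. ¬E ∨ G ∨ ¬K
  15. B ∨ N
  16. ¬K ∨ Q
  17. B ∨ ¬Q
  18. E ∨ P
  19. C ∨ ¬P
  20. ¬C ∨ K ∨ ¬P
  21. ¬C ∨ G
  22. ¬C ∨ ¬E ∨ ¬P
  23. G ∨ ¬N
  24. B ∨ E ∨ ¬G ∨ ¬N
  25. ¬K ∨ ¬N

N=T, Q=T, P=F, E=T, B=T, G=T, K=F, C=T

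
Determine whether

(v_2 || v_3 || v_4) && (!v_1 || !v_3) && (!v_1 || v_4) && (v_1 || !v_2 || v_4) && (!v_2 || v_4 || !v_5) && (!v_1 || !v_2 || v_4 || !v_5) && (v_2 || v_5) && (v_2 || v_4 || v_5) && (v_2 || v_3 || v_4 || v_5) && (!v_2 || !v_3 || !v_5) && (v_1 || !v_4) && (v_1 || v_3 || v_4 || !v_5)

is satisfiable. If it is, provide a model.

v_1: True, v_2: True, v_3: False, v_4: True, v_5: False

Set v_1 = True.
  then (!v_1 || !v_3) forces v_3 = False.
  then (!v_1 || v_4) forces v_4 = True.
Set v_2 = True.
Set v_5 = False.
All clauses satisfied.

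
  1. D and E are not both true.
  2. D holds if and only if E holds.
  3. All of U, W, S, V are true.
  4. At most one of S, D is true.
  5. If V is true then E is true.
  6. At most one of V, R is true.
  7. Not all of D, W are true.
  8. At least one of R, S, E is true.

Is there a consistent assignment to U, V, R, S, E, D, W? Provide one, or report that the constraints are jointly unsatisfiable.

Case U = True:
  (3) forces W = True.
  (3) forces S = True.
  (3) forces V = True.
  (4) with S=T forces D = False.
  (2) with D=F forces E = False.
  Constraint (5) is violated (V=T, E=F) — contradiction.
Case U = False:
  Constraint (3) is violated (U=F) — contradiction.
Both cases fail — unsatisfiable.

Unsatisfiable — no assignment works.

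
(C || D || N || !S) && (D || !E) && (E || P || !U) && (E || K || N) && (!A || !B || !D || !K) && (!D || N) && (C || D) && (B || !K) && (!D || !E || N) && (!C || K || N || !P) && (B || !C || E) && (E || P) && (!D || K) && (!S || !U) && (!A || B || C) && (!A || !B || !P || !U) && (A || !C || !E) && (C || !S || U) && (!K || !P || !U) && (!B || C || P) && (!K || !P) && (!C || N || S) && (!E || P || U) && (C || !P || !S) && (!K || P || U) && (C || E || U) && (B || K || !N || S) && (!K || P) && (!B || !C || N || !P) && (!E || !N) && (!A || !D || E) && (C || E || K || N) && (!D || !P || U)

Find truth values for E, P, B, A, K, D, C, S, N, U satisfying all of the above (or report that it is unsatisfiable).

E=F, P=T, B=T, A=F, K=F, D=F, C=T, S=F, N=T, U=F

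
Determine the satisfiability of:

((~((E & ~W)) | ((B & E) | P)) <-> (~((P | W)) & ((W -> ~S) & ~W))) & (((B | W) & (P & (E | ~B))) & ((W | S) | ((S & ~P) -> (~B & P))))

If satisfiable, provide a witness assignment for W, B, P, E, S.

Case P = True: the conjunct (~((E & ~W)) | ((B & E) | P)) <-> (~((P | W)) & ((W -> ~S) & ~W)) becomes (~((E & ~W)) | True) <-> (False & ((W -> ~S) & ~W)) = False.
Case P = False: the conjunct P is False.
Both cases fail — unsatisfiable.

UNSATISFIABLE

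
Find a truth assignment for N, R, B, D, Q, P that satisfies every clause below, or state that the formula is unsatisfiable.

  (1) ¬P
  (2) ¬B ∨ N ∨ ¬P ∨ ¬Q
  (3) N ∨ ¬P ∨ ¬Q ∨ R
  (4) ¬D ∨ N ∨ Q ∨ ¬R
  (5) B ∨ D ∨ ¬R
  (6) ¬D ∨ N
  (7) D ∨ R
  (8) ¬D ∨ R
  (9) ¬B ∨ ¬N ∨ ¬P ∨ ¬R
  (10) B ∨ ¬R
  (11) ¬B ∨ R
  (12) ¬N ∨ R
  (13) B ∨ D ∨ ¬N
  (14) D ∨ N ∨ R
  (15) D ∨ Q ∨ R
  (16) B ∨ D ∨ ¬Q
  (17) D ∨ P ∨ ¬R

Unit clause (¬P) forces P = False.
Try N = False:
  (¬D ∨ N) forces D = False.
  (D ∨ R) forces R = True.
  clause (D ∨ P ∨ ¬R) is falsified — backtrack.
So N = True.
  then (¬N ∨ R) forces R = True.
  then (D ∨ P ∨ ¬R) forces D = True.
  then (B ∨ ¬R) forces B = True.
Set Q = True.
All clauses satisfied.

N = True, R = True, B = True, D = True, Q = True, P = False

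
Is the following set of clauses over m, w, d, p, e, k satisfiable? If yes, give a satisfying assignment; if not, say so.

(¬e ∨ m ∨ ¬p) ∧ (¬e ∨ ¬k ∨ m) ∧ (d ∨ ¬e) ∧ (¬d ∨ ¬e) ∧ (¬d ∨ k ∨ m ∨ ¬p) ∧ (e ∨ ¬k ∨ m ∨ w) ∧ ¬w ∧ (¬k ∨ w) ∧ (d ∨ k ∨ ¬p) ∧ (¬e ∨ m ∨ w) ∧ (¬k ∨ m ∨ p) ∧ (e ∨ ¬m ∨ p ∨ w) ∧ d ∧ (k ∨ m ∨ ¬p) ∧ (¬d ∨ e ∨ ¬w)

m = True, w = False, d = True, p = True, e = False, k = False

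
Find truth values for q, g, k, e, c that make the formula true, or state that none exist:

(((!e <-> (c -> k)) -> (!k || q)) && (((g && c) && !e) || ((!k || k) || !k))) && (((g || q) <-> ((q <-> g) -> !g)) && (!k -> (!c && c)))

q = True, g = False, k = True, e = False, c = False

  ((!e <-> (c -> k)) -> (!k || q)) && (((g && c) && !e) || ((!k || k) || !k)) = True
    (!e <-> (c -> k)) -> (!k || q) = True
      !e <-> (c -> k) = True
        !e = True
        c -> k = True
      !k || q = True
        !k = False
    ((g && c) && !e) || ((!k || k) || !k) = True
      (g && c) && !e = False
        g && c = False
        !e = True
      (!k || k) || !k = True
        !k || k = True
          !k = False
        !k = False
  ((g || q) <-> ((q <-> g) -> !g)) && (!k -> (!c && c)) = True
    (g || q) <-> ((q <-> g) -> !g) = True
      g || q = True
      (q <-> g) -> !g = True
        q <-> g = False
        !g = True
    !k -> (!c && c) = True
      !k = False
      !c && c = False
        !c = True
Both conjuncts True, so the formula holds.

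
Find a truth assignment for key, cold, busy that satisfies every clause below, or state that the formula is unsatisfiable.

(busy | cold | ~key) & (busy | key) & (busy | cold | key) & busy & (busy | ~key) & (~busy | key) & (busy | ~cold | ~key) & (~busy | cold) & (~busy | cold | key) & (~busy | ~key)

Case busy = True:
  (~busy | key) forces key = True.
  Clause (~busy | ~key) is falsified — contradiction.
Case busy = False:
  Clause (busy) is falsified — contradiction.
Both cases fail, so the formula is unsatisfiable.

Unsatisfiable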